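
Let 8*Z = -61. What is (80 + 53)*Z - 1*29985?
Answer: -247993/8 ≈ -30999.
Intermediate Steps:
Z = -61/8 (Z = (⅛)*(-61) = -61/8 ≈ -7.6250)
(80 + 53)*Z - 1*29985 = (80 + 53)*(-61/8) - 1*29985 = 133*(-61/8) - 29985 = -8113/8 - 29985 = -247993/8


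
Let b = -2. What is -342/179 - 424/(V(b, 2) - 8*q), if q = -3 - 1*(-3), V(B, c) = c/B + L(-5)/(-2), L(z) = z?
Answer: -152818/537 ≈ -284.58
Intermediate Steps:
V(B, c) = 5/2 + c/B (V(B, c) = c/B - 5/(-2) = c/B - 5*(-½) = c/B + 5/2 = 5/2 + c/B)
q = 0 (q = -3 + 3 = 0)
-342/179 - 424/(V(b, 2) - 8*q) = -342/179 - 424/((5/2 + 2/(-2)) - 8*0) = -342*1/179 - 424/((5/2 + 2*(-½)) + 0) = -342/179 - 424/((5/2 - 1) + 0) = -342/179 - 424/(3/2 + 0) = -342/179 - 424/3/2 = -342/179 - 424*⅔ = -342/179 - 848/3 = -152818/537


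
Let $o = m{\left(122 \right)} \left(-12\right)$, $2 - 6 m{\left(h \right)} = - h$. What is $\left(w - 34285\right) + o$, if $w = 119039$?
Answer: $84506$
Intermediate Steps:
$m{\left(h \right)} = \frac{1}{3} + \frac{h}{6}$ ($m{\left(h \right)} = \frac{1}{3} - \frac{\left(-1\right) h}{6} = \frac{1}{3} + \frac{h}{6}$)
$o = -248$ ($o = \left(\frac{1}{3} + \frac{1}{6} \cdot 122\right) \left(-12\right) = \left(\frac{1}{3} + \frac{61}{3}\right) \left(-12\right) = \frac{62}{3} \left(-12\right) = -248$)
$\left(w - 34285\right) + o = \left(119039 - 34285\right) - 248 = 84754 - 248 = 84506$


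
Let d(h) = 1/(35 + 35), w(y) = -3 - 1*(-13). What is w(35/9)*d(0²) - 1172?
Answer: -8203/7 ≈ -1171.9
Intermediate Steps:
w(y) = 10 (w(y) = -3 + 13 = 10)
d(h) = 1/70
w(35/9)*d(0²) - 1172 = 10*(1/70) - 1172 = ⅐ - 1172 = -8203/7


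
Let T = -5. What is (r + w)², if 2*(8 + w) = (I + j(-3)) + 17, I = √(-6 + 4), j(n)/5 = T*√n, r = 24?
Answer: (49 + I*√2 - 25*I*√3)²/4 ≈ 161.62 - 1026.2*I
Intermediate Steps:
j(n) = -25*√n (j(n) = 5*(-5*√n) = -25*√n)
I = I*√2 (I = √(-2) = I*√2 ≈ 1.4142*I)
w = ½ + I*√2/2 - 25*I*√3/2 (w = -8 + ((I*√2 - 25*I*√3) + 17)/2 = -8 + (17 + I*√2 - 25*I*√3)/2 = -8 + (17/2 + I*√2/2 - 25*I*√3/2) = ½ + I*√2/2 - 25*I*√3/2 ≈ 0.5 - 20.944*I)
(r + w)² = (24 + (½ + I*√2/2 - 25*I*√3/2))² = (49/2 + I*√2/2 - 25*I*√3/2)²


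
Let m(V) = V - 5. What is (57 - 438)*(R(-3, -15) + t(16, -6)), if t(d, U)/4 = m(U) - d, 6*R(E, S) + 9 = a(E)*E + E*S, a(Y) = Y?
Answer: 76581/2 ≈ 38291.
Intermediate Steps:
m(V) = -5 + V
R(E, S) = -3/2 + E**2/6 + E*S/6 (R(E, S) = -3/2 + (E*E + E*S)/6 = -3/2 + (E**2 + E*S)/6 = -3/2 + (E**2/6 + E*S/6) = -3/2 + E**2/6 + E*S/6)
t(d, U) = -20 - 4*d + 4*U (t(d, U) = 4*((-5 + U) - d) = 4*(-5 + U - d) = -20 - 4*d + 4*U)
(57 - 438)*(R(-3, -15) + t(16, -6)) = (57 - 438)*((-3/2 + (1/6)*(-3)**2 + (1/6)*(-3)*(-15)) + (-20 - 4*16 + 4*(-6))) = -381*((-3/2 + (1/6)*9 + 15/2) + (-20 - 64 - 24)) = -381*((-3/2 + 3/2 + 15/2) - 108) = -381*(15/2 - 108) = -381*(-201/2) = 76581/2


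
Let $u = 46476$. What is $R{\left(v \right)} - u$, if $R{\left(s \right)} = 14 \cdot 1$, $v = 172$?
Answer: $-46462$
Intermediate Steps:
$R{\left(s \right)} = 14$
$R{\left(v \right)} - u = 14 - 46476 = -46462$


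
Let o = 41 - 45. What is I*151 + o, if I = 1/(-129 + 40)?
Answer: -507/89 ≈ -5.6966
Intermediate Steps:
o = -4
I = -1/89 (I = 1/(-89) = -1/89 ≈ -0.011236)
I*151 + o = -1/89*151 - 4 = -151/89 - 4 = -507/89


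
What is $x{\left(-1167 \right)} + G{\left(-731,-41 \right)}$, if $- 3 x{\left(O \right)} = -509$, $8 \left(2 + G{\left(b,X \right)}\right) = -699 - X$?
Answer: $\frac{1025}{12} \approx 85.417$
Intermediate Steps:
$G{\left(b,X \right)} = - \frac{715}{8} - \frac{X}{8}$ ($G{\left(b,X \right)} = -2 + \frac{-699 - X}{8} = -2 - \left(\frac{699}{8} + \frac{X}{8}\right) = - \frac{715}{8} - \frac{X}{8}$)
$x{\left(O \right)} = \frac{509}{3}$ ($x{\left(O \right)} = \left(- \frac{1}{3}\right) \left(-509\right) = \frac{509}{3}$)
$x{\left(-1167 \right)} + G{\left(-731,-41 \right)} = \frac{509}{3} - \frac{337}{4} = \frac{1025}{12}$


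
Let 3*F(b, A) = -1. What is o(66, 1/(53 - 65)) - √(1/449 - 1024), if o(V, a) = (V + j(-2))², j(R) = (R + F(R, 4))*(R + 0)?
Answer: 44944/9 - 5*I*√8257559/449 ≈ 4993.8 - 32.0*I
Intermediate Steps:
F(b, A) = -⅓ (F(b, A) = (⅓)*(-1) = -⅓)
j(R) = R*(-⅓ + R) (j(R) = (R - ⅓)*(R + 0) = (-⅓ + R)*R = R*(-⅓ + R))
o(V, a) = (14/3 + V)² (o(V, a) = (V - 2*(-⅓ - 2))² = (V - 2*(-7/3))² = (V + 14/3)² = (14/3 + V)²)
o(66, 1/(53 - 65)) - √(1/449 - 1024) = (14 + 3*66)²/9 - √(1/449 - 1024) = (14 + 198)²/9 - √(1/449 - 1024) = (⅑)*212² - √(-459775/449) = (⅑)*44944 - 5*I*√8257559/449 = 44944/9 - 5*I*√8257559/449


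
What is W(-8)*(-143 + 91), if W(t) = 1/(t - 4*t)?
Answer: -13/6 ≈ -2.1667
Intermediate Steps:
W(t) = -1/(3*t) (W(t) = 1/(-3*t) = -1/(3*t))
W(-8)*(-143 + 91) = (-⅓/(-8))*(-143 + 91) = -⅓*(-⅛)*(-52) = (1/24)*(-52) = -13/6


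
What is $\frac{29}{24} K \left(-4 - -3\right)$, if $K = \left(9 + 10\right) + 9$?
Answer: $- \frac{203}{6} \approx -33.833$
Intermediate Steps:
$K = 28$ ($K = 19 + 9 = 28$)
$\frac{29}{24} K \left(-4 - -3\right) = \frac{29}{24} \cdot 28 \left(-4 - -3\right) = 29 \cdot \frac{1}{24} \cdot 28 \left(-4 + 3\right) = \frac{29}{24} \cdot 28 \left(-1\right) = \frac{203}{6} \left(-1\right) = - \frac{203}{6}$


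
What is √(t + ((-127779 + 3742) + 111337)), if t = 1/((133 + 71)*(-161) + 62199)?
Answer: I*√10943793488145/29355 ≈ 112.69*I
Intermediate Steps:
t = 1/29355 (t = 1/(204*(-161) + 62199) = 1/(-32844 + 62199) = 1/29355 ≈ 3.4066e-5)
√(t + ((-127779 + 3742) + 111337)) = √(1/29355 + ((-127779 + 3742) + 111337)) = √(1/29355 + (-124037 + 111337)) = √(1/29355 - 12700) = √(-372808499/29355) = I*√10943793488145/29355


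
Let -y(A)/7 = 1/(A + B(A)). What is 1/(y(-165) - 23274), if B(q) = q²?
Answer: -27060/629794447 ≈ -4.2966e-5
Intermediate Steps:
y(A) = -7/(A + A²)
1/(y(-165) - 23274) = 1/(-7/(-165*(1 - 165)) - 23274) = 1/(-7*(-1/165)/(-164) - 23274) = 1/(-7*(-1/165)*(-1/164) - 23274) = 1/(-7/27060 - 23274) = 1/(-629794447/27060) = -27060/629794447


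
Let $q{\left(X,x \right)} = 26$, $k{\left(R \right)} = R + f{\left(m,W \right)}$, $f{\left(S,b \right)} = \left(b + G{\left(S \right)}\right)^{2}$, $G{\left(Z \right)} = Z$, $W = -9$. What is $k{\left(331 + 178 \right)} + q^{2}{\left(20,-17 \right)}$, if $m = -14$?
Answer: $1714$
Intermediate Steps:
$f{\left(S,b \right)} = \left(S + b\right)^{2}$ ($f{\left(S,b \right)} = \left(b + S\right)^{2} = \left(S + b\right)^{2}$)
$k{\left(R \right)} = 529 + R$ ($k{\left(R \right)} = R + \left(-14 - 9\right)^{2} = R + \left(-23\right)^{2} = R + 529 = 529 + R$)
$k{\left(331 + 178 \right)} + q^{2}{\left(20,-17 \right)} = \left(529 + \left(331 + 178\right)\right) + 26^{2} = \left(529 + 509\right) + 676 = 1038 + 676 = 1714$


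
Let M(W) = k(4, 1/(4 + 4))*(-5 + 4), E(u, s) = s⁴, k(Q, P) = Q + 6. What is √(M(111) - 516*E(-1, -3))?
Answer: I*√41806 ≈ 204.47*I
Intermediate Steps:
k(Q, P) = 6 + Q
M(W) = -10 (M(W) = (6 + 4)*(-5 + 4) = 10*(-1) = -10)
√(M(111) - 516*E(-1, -3)) = √(-10 - 516*(-3)⁴) = √(-10 - 516*81) = √(-10 - 41796) = √(-41806) = I*√41806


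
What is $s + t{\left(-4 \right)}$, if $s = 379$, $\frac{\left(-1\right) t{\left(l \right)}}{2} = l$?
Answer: $387$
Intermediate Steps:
$t{\left(l \right)} = - 2 l$
$s + t{\left(-4 \right)} = 379 - -8 = 379 + 8 = 387$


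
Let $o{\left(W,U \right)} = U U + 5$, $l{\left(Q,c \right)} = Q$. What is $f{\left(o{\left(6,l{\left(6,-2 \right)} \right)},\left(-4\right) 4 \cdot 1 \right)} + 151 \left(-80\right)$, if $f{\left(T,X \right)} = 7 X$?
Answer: $-12192$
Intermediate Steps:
$o{\left(W,U \right)} = 5 + U^{2}$ ($o{\left(W,U \right)} = U^{2} + 5 = 5 + U^{2}$)
$f{\left(o{\left(6,l{\left(6,-2 \right)} \right)},\left(-4\right) 4 \cdot 1 \right)} + 151 \left(-80\right) = 7 \left(-4\right) 4 \cdot 1 + 151 \left(-80\right) = 7 \left(\left(-16\right) 1\right) - 12080 = 7 \left(-16\right) - 12080 = -112 - 12080 = -12192$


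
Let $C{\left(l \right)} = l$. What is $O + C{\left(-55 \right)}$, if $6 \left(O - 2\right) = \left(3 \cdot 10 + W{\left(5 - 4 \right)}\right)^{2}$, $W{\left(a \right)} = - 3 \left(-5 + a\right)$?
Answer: $241$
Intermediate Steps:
$W{\left(a \right)} = 15 - 3 a$
$O = 296$ ($O = 2 + \frac{\left(3 \cdot 10 + \left(15 - 3 \left(5 - 4\right)\right)\right)^{2}}{6} = 2 + \frac{\left(30 + \left(15 - 3 \left(5 - 4\right)\right)\right)^{2}}{6} = 2 + \frac{\left(30 + \left(15 - 3\right)\right)^{2}}{6} = 2 + \frac{\left(30 + 12\right)^{2}}{6} = 2 + \frac{42^{2}}{6} = 2 + \frac{1}{6} \cdot 1764 = 2 + 294 = 296$)
$O + C{\left(-55 \right)} = 296 - 55 = 241$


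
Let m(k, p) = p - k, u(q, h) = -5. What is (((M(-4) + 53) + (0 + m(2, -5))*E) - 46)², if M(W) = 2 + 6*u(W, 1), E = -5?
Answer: 196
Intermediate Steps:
M(W) = -28 (M(W) = 2 + 6*(-5) = 2 - 30 = -28)
(((M(-4) + 53) + (0 + m(2, -5))*E) - 46)² = (((-28 + 53) + (0 + (-5 - 1*2))*(-5)) - 46)² = ((25 + (0 + (-5 - 2))*(-5)) - 46)² = ((25 + (0 - 7)*(-5)) - 46)² = ((25 - 7*(-5)) - 46)² = ((25 + 35) - 46)² = (60 - 46)² = 14² = 196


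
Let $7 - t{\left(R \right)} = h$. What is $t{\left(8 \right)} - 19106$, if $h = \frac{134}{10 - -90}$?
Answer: $- \frac{955017}{50} \approx -19100.0$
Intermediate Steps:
$h = \frac{67}{50}$ ($h = \frac{134}{10 + 90} = \frac{134}{100} = 134 \cdot \frac{1}{100} = \frac{67}{50} \approx 1.34$)
$t{\left(R \right)} = \frac{283}{50}$ ($t{\left(R \right)} = 7 - \frac{67}{50} = \frac{283}{50}$)
$t{\left(8 \right)} - 19106 = \frac{283}{50} - 19106 = - \frac{955017}{50}$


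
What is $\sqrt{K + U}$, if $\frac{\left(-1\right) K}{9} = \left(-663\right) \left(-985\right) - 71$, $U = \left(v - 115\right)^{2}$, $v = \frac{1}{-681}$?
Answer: $\frac{2 i \sqrt{679830804890}}{681} \approx 2421.5 i$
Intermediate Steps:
$v = - \frac{1}{681} \approx -0.0014684$
$U = \frac{6133395856}{463761}$ ($U = \left(- \frac{1}{681} - 115\right)^{2} = \left(- \frac{78316}{681}\right)^{2} = \frac{6133395856}{463761} \approx 13225.0$)
$K = -5876856$ ($K = - 9 \left(\left(-663\right) \left(-985\right) - 71\right) = - 9 \left(653055 - 71\right) = \left(-9\right) 652984 = -5876856$)
$\sqrt{K + U} = \sqrt{-5876856 + \frac{6133395856}{463761}} = \sqrt{- \frac{2719323219560}{463761}} = \frac{2 i \sqrt{679830804890}}{681}$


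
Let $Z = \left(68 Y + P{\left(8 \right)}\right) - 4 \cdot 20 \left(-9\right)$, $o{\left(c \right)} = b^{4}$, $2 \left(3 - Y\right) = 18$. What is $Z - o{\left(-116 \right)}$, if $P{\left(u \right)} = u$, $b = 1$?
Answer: $319$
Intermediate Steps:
$Y = -6$ ($Y = 3 - 9 = -6$)
$o{\left(c \right)} = 1$ ($o{\left(c \right)} = 1^{4} = 1$)
$Z = 320$ ($Z = \left(68 \left(-6\right) + 8\right) - 4 \cdot 20 \left(-9\right) = \left(-408 + 8\right) - 80 \left(-9\right) = -400 - -720 = -400 + 720 = 320$)
$Z - o{\left(-116 \right)} = 320 - 1 = 319$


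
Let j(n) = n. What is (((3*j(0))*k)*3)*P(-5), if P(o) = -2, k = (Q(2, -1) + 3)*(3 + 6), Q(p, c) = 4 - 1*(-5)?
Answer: 0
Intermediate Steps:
Q(p, c) = 9 (Q(p, c) = 4 + 5 = 9)
k = 108 (k = (9 + 3)*(3 + 6) = 12*9 = 108)
(((3*j(0))*k)*3)*P(-5) = (((3*0)*108)*3)*(-2) = ((0*108)*3)*(-2) = (0*3)*(-2) = 0*(-2) = 0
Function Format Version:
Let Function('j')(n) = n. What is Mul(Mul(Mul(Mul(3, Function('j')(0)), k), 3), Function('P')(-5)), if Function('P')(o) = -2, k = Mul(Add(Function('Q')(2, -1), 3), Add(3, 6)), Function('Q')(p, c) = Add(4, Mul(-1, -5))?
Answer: 0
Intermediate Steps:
Function('Q')(p, c) = 9 (Function('Q')(p, c) = Add(4, 5) = 9)
k = 108 (k = Mul(Add(9, 3), Add(3, 6)) = Mul(12, 9) = 108)
Mul(Mul(Mul(Mul(3, Function('j')(0)), k), 3), Function('P')(-5)) = Mul(Mul(Mul(Mul(3, 0), 108), 3), -2) = Mul(Mul(Mul(0, 108), 3), -2) = Mul(Mul(0, 3), -2) = Mul(0, -2) = 0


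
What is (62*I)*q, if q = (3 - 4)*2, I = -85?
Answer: 10540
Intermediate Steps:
q = -2 (q = -1*2 = -2)
(62*I)*q = (62*(-85))*(-2) = -5270*(-2) = 10540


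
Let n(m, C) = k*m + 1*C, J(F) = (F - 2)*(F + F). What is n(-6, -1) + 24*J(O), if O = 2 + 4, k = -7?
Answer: 1193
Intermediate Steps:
O = 6
J(F) = 2*F*(-2 + F) (J(F) = (-2 + F)*(2*F) = 2*F*(-2 + F))
n(m, C) = C - 7*m (n(m, C) = -7*m + 1*C = -7*m + C = C - 7*m)
n(-6, -1) + 24*J(O) = (-1 - 7*(-6)) + 24*(2*6*(-2 + 6)) = (-1 + 42) + 24*(2*6*4) = 41 + 24*48 = 41 + 1152 = 1193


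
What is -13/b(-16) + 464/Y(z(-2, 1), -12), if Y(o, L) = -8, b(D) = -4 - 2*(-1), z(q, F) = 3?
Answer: -103/2 ≈ -51.500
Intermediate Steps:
b(D) = -2 (b(D) = -4 + 2 = -2)
-13/b(-16) + 464/Y(z(-2, 1), -12) = -13/(-2) + 464/(-8) = -13*(-½) + 464*(-⅛) = 13/2 - 58 = -103/2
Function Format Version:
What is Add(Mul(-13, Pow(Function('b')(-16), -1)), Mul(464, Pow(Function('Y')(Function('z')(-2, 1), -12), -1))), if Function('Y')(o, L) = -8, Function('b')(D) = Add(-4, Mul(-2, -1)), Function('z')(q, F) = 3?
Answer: Rational(-103, 2) ≈ -51.500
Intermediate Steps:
Function('b')(D) = -2 (Function('b')(D) = Add(-4, 2) = -2)
Add(Mul(-13, Pow(Function('b')(-16), -1)), Mul(464, Pow(Function('Y')(Function('z')(-2, 1), -12), -1))) = Add(Mul(-13, Pow(-2, -1)), Mul(464, Pow(-8, -1))) = Add(Mul(-13, Rational(-1, 2)), Mul(464, Rational(-1, 8))) = Add(Rational(13, 2), -58) = Rational(-103, 2)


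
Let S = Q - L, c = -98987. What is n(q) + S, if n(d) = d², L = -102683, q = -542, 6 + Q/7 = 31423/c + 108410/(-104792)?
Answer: 293702072419737/740931836 ≈ 3.9640e+5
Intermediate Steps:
Q = -38131166955/740931836 (Q = -42 + 7*(31423/(-98987) + 108410/(-104792)) = -42 + 7*(31423*(-1/98987) + 108410*(-1/104792)) = -42 + 7*(-4489/14141 - 54205/52396) = -42 + 7*(-1001718549/740931836) = -42 - 7012029843/740931836 = -38131166955/740931836 ≈ -51.464)
S = 76042972549033/740931836 (S = -38131166955/740931836 - 1*(-102683) = -38131166955/740931836 + 102683 = 76042972549033/740931836 ≈ 1.0263e+5)
n(q) + S = (-542)² + 76042972549033/740931836 = 293764 + 76042972549033/740931836 = 293702072419737/740931836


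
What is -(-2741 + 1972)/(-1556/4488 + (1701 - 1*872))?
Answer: 862818/929749 ≈ 0.92801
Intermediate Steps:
-(-2741 + 1972)/(-1556/4488 + (1701 - 1*872)) = -(-769)/(-1556*1/4488 + (1701 - 872)) = -(-769)/(-389/1122 + 829) = -(-769)/929749/1122 = -(-769)*1122/929749 = -1*(-862818/929749) = 862818/929749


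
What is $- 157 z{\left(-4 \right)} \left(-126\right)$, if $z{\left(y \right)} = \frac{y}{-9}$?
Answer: $8792$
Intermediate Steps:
$z{\left(y \right)} = - \frac{y}{9}$ ($z{\left(y \right)} = y \left(- \frac{1}{9}\right) = - \frac{y}{9}$)
$- 157 z{\left(-4 \right)} \left(-126\right) = - 157 \left(\left(- \frac{1}{9}\right) \left(-4\right)\right) \left(-126\right) = \left(-157\right) \frac{4}{9} \left(-126\right) = \left(- \frac{628}{9}\right) \left(-126\right) = 8792$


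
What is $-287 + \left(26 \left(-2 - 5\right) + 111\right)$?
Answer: $-358$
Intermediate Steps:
$-287 + \left(26 \left(-2 - 5\right) + 111\right) = -287 + \left(26 \left(-7\right) + 111\right) = -287 + \left(-182 + 111\right) = -287 - 71 = -358$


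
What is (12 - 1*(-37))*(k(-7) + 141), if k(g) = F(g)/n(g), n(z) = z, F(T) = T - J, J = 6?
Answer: 7000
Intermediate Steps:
F(T) = -6 + T (F(T) = T - 1*6 = T - 6 = -6 + T)
k(g) = (-6 + g)/g
(12 - 1*(-37))*(k(-7) + 141) = (12 - 1*(-37))*((-6 - 7)/(-7) + 141) = (12 + 37)*(-1/7*(-13) + 141) = 49*(13/7 + 141) = 49*(1000/7) = 7000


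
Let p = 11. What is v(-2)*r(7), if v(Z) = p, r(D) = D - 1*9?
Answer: -22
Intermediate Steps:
r(D) = -9 + D (r(D) = D - 9 = -9 + D)
v(Z) = 11
v(-2)*r(7) = 11*(-9 + 7) = 11*(-2) = -22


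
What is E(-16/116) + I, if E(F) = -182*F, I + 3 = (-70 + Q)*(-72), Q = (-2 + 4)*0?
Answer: 146801/29 ≈ 5062.1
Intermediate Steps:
Q = 0 (Q = 2*0 = 0)
I = 5037 (I = -3 + (-70 + 0)*(-72) = -3 - 70*(-72) = -3 + 5040 = 5037)
E(-16/116) + I = -(-2912)/116 + 5037 = -182*(-4/29) + 5037 = 728/29 + 5037 = 146801/29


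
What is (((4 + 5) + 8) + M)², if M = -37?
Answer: 400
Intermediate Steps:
(((4 + 5) + 8) + M)² = (((4 + 5) + 8) - 37)² = ((9 + 8) - 37)² = (17 - 37)² = (-20)² = 400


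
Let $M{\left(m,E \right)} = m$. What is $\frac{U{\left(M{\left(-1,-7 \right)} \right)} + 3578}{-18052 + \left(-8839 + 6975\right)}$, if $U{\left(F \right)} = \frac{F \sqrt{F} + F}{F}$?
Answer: $- \frac{3579}{19916} - \frac{i}{19916} \approx -0.1797 - 5.0211 \cdot 10^{-5} i$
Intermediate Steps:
$U{\left(F \right)} = \frac{F + F^{\frac{3}{2}}}{F}$ ($U{\left(F \right)} = \frac{F^{\frac{3}{2}} + F}{F} = \frac{F + F^{\frac{3}{2}}}{F}$)
$\frac{U{\left(M{\left(-1,-7 \right)} \right)} + 3578}{-18052 + \left(-8839 + 6975\right)} = \frac{\left(1 + \sqrt{-1}\right) + 3578}{-18052 + \left(-8839 + 6975\right)} = \frac{\left(1 + i\right) + 3578}{-18052 - 1864} = \frac{3579 + i}{-19916} = \left(3579 + i\right) \left(- \frac{1}{19916}\right) = - \frac{3579}{19916} - \frac{i}{19916}$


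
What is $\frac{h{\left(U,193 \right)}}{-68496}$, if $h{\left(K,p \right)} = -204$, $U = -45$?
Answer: $\frac{17}{5708} \approx 0.0029783$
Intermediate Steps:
$\frac{h{\left(U,193 \right)}}{-68496} = - \frac{204}{-68496} = \left(-204\right) \left(- \frac{1}{68496}\right) = \frac{17}{5708}$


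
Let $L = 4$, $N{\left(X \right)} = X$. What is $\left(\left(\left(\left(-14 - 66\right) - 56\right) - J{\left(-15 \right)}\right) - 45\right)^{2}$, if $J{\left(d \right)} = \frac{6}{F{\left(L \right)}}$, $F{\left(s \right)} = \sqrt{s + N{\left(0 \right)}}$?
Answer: $33856$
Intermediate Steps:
$F{\left(s \right)} = \sqrt{s}$ ($F{\left(s \right)} = \sqrt{s + 0} = \sqrt{s}$)
$J{\left(d \right)} = 3$ ($J{\left(d \right)} = \frac{6}{\sqrt{4}} = \frac{6}{2} = 6 \cdot \frac{1}{2} = 3$)
$\left(\left(\left(\left(-14 - 66\right) - 56\right) - J{\left(-15 \right)}\right) - 45\right)^{2} = \left(\left(\left(\left(-14 - 66\right) - 56\right) - 3\right) - 45\right)^{2} = \left(\left(\left(-80 - 56\right) - 3\right) - 45\right)^{2} = \left(\left(-136 - 3\right) - 45\right)^{2} = \left(-139 - 45\right)^{2} = \left(-184\right)^{2} = 33856$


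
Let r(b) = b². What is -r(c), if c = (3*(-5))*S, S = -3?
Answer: -2025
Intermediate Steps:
c = 45 (c = (3*(-5))*(-3) = -15*(-3) = 45)
-r(c) = -1*45² = -1*2025 = -2025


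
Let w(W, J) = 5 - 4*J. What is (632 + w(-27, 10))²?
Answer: 356409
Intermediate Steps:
(632 + w(-27, 10))² = (632 + (5 - 4*10))² = (632 + (5 - 40))² = (632 - 35)² = 597² = 356409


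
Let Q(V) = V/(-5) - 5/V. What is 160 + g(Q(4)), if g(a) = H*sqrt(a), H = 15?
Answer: 160 + 3*I*sqrt(205)/2 ≈ 160.0 + 21.477*I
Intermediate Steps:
Q(V) = -5/V - V/5 (Q(V) = V*(-1/5) - 5/V = -V/5 - 5/V = -5/V - V/5)
g(a) = 15*sqrt(a)
160 + g(Q(4)) = 160 + 15*sqrt(-5/4 - 1/5*4) = 160 + 15*sqrt(-5*1/4 - 4/5) = 160 + 15*sqrt(-5/4 - 4/5) = 160 + 15*sqrt(-41/20) = 160 + 15*(I*sqrt(205)/10) = 160 + 3*I*sqrt(205)/2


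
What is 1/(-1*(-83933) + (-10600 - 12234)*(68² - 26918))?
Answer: 1/509145129 ≈ 1.9641e-9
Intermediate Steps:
1/(-1*(-83933) + (-10600 - 12234)*(68² - 26918)) = 1/(83933 - 22834*(4624 - 26918)) = 1/(83933 - 22834*(-22294)) = 1/(83933 + 509061196) = 1/509145129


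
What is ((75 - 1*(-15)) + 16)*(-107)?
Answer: -11342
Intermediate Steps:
((75 - 1*(-15)) + 16)*(-107) = ((75 + 15) + 16)*(-107) = (90 + 16)*(-107) = 106*(-107) = -11342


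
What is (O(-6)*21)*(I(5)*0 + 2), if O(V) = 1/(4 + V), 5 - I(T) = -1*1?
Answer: -21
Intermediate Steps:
I(T) = 6 (I(T) = 5 - (-1) = 5 - 1*(-1) = 5 + 1 = 6)
(O(-6)*21)*(I(5)*0 + 2) = (21/(4 - 6))*(6*0 + 2) = (21/(-2))*(0 + 2) = -1/2*21*2 = -21/2*2 = -21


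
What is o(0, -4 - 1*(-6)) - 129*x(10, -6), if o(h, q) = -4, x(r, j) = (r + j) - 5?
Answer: 125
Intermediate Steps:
x(r, j) = -5 + j + r (x(r, j) = (j + r) - 5 = -5 + j + r)
o(0, -4 - 1*(-6)) - 129*x(10, -6) = -4 - 129*(-5 - 6 + 10) = -4 - 129*(-1) = -4 + 129 = 125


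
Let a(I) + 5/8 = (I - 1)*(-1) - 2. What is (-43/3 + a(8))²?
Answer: 330625/576 ≈ 574.00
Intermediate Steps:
a(I) = -13/8 - I (a(I) = -5/8 + ((I - 1)*(-1) - 2) = -5/8 + ((-1 + I)*(-1) - 2) = -5/8 + ((1 - I) - 2) = -5/8 + (-1 - I) = -13/8 - I)
(-43/3 + a(8))² = (-43/3 + (-13/8 - 1*8))² = (-43*⅓ + (-13/8 - 8))² = (-43/3 - 77/8)² = (-575/24)² = 330625/576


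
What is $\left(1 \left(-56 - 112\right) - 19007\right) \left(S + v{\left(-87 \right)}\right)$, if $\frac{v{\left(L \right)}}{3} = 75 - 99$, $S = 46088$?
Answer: $-882356800$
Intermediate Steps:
$v{\left(L \right)} = -72$ ($v{\left(L \right)} = 3 \left(75 - 99\right) = 3 \left(-24\right) = -72$)
$\left(1 \left(-56 - 112\right) - 19007\right) \left(S + v{\left(-87 \right)}\right) = \left(1 \left(-56 - 112\right) - 19007\right) \left(46088 - 72\right) = \left(1 \left(-168\right) - 19007\right) 46016 = \left(-168 - 19007\right) 46016 = \left(-19175\right) 46016 = -882356800$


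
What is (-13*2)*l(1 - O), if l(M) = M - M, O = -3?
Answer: 0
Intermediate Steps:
l(M) = 0
(-13*2)*l(1 - O) = -13*2*0 = -26*0 = 0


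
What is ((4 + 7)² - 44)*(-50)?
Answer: -3850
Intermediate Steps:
((4 + 7)² - 44)*(-50) = (11² - 44)*(-50) = (121 - 44)*(-50) = 77*(-50) = -3850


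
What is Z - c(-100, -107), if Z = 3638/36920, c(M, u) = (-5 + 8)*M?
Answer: 5539819/18460 ≈ 300.10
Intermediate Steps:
c(M, u) = 3*M
Z = 1819/18460 (Z = 3638*(1/36920) = 1819/18460 ≈ 0.098537)
Z - c(-100, -107) = 1819/18460 - 3*(-100) = 1819/18460 - 1*(-300) = 1819/18460 + 300 = 5539819/18460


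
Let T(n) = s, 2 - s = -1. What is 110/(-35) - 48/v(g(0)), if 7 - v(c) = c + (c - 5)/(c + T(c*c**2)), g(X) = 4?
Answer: -1418/77 ≈ -18.416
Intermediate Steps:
s = 3 (s = 2 - 1*(-1) = 2 + 1 = 3)
T(n) = 3
v(c) = 7 - c - (-5 + c)/(3 + c) (v(c) = 7 - (c + (c - 5)/(c + 3)) = 7 - (c + (-5 + c)/(3 + c)) = 7 + (-c - (-5 + c)/(3 + c)) = 7 - c - (-5 + c)/(3 + c))
110/(-35) - 48/v(g(0)) = 110/(-35) - 48*(3 + 4)/(26 - 1*4**2 + 3*4) = 110*(-1/35) - 48*7/(26 - 1*16 + 12) = -22/7 - 48*7/(26 - 16 + 12) = -22/7 - 48/((1/7)*22) = -22/7 - 48/22/7 = -22/7 - 48*7/22 = -22/7 - 168/11 = -1418/77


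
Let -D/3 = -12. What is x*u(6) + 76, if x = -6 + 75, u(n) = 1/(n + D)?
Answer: 1087/14 ≈ 77.643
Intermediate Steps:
D = 36 (D = -3*(-12) = 36)
u(n) = 1/(36 + n) (u(n) = 1/(n + 36) = 1/(36 + n))
x = 69
x*u(6) + 76 = 69/(36 + 6) + 76 = 69/42 + 76 = 69*(1/42) + 76 = 23/14 + 76 = 1087/14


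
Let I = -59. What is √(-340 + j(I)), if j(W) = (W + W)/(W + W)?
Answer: I*√339 ≈ 18.412*I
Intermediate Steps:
j(W) = 1 (j(W) = (2*W)/((2*W)) = (2*W)*(1/(2*W)) = 1)
√(-340 + j(I)) = √(-340 + 1) = √(-339) = I*√339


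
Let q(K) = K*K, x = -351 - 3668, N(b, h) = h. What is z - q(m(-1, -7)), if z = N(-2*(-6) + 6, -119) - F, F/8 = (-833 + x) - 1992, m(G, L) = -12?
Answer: 54489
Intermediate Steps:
x = -4019
F = -54752 (F = 8*((-833 - 4019) - 1992) = 8*(-4852 - 1992) = 8*(-6844) = -54752)
q(K) = K²
z = 54633 (z = -119 - 1*(-54752) = -119 + 54752 = 54633)
z - q(m(-1, -7)) = 54633 - 1*(-12)² = 54633 - 1*144 = 54633 - 144 = 54489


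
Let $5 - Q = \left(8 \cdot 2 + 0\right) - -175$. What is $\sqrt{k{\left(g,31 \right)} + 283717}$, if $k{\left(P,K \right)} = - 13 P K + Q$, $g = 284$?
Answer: $\sqrt{169079} \approx 411.19$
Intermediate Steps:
$Q = -186$ ($Q = 5 - \left(\left(8 \cdot 2 + 0\right) - -175\right) = 5 - \left(\left(16 + 0\right) + 175\right) = 5 - \left(16 + 175\right) = 5 - 191 = -186$)
$k{\left(P,K \right)} = -186 - 13 K P$ ($k{\left(P,K \right)} = - 13 P K - 186 = - 13 K P - 186 = -186 - 13 K P$)
$\sqrt{k{\left(g,31 \right)} + 283717} = \sqrt{\left(-186 - 403 \cdot 284\right) + 283717} = \sqrt{\left(-186 - 114452\right) + 283717} = \sqrt{-114638 + 283717} = \sqrt{169079}$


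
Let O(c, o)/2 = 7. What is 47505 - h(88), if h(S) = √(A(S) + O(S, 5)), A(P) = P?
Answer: 47505 - √102 ≈ 47495.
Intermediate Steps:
O(c, o) = 14 (O(c, o) = 2*7 = 14)
h(S) = √(14 + S) (h(S) = √(S + 14) = √(14 + S))
47505 - h(88) = 47505 - √(14 + 88) = 47505 - √102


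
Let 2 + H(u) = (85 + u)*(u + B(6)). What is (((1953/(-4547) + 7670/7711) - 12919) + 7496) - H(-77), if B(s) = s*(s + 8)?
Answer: -192014303502/35061917 ≈ -5476.4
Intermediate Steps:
B(s) = s*(8 + s)
H(u) = -2 + (84 + u)*(85 + u) (H(u) = -2 + (85 + u)*(u + 6*(8 + 6)) = -2 + (85 + u)*(u + 6*14) = -2 + (85 + u)*(u + 84) = -2 + (85 + u)*(84 + u) = -2 + (84 + u)*(85 + u))
(((1953/(-4547) + 7670/7711) - 12919) + 7496) - H(-77) = (((1953/(-4547) + 7670/7711) - 12919) + 7496) - (7138 + (-77)**2 + 169*(-77)) = (((1953*(-1/4547) + 7670*(1/7711)) - 12919) + 7496) - (7138 + 5929 - 13013) = (((-1953/4547 + 7670/7711) - 12919) + 7496) - 1*54 = ((19815907/35061917 - 12919) + 7496) - 54 = (-452945089816/35061917 + 7496) - 54 = -190120959984/35061917 - 54 = -192014303502/35061917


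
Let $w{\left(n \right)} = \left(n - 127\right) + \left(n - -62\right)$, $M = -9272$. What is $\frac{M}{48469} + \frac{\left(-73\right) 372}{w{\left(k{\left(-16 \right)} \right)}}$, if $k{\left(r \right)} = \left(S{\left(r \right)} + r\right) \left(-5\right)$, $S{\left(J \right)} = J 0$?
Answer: $- \frac{69321316}{242345} \approx -286.04$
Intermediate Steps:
$S{\left(J \right)} = 0$
$k{\left(r \right)} = - 5 r$ ($k{\left(r \right)} = \left(0 + r\right) \left(-5\right) = r \left(-5\right) = - 5 r$)
$w{\left(n \right)} = -65 + 2 n$ ($w{\left(n \right)} = \left(-127 + n\right) + \left(n + 62\right) = \left(-127 + n\right) + \left(62 + n\right) = -65 + 2 n$)
$\frac{M}{48469} + \frac{\left(-73\right) 372}{w{\left(k{\left(-16 \right)} \right)}} = - \frac{9272}{48469} + \frac{\left(-73\right) 372}{-65 + 2 \left(\left(-5\right) \left(-16\right)\right)} = \left(-9272\right) \frac{1}{48469} - \frac{27156}{-65 + 2 \cdot 80} = - \frac{488}{2551} - \frac{27156}{-65 + 160} = - \frac{488}{2551} - \frac{27156}{95} = - \frac{69321316}{242345}$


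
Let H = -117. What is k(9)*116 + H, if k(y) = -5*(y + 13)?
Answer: -12877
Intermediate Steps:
k(y) = -65 - 5*y (k(y) = -5*(13 + y) = -65 - 5*y)
k(9)*116 + H = (-65 - 5*9)*116 - 117 = (-65 - 45)*116 - 117 = -110*116 - 117 = -12760 - 117 = -12877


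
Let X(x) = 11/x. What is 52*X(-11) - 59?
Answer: -111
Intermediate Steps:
52*X(-11) - 59 = 52*(11/(-11)) - 59 = 52*(11*(-1/11)) - 59 = 52*(-1) - 59 = -52 - 59 = -111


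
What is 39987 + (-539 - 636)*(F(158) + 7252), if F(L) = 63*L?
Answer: -20177063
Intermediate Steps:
39987 + (-539 - 636)*(F(158) + 7252) = 39987 + (-539 - 636)*(63*158 + 7252) = 39987 - 1175*(9954 + 7252) = 39987 - 1175*17206 = 39987 - 20217050 = -20177063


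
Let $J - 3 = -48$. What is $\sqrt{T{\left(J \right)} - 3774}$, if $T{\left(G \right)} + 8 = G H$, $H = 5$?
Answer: $i \sqrt{4007} \approx 63.301 i$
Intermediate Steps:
$J = -45$ ($J = 3 - 48 = -45$)
$T{\left(G \right)} = -8 + 5 G$ ($T{\left(G \right)} = -8 + G 5 = -8 + 5 G$)
$\sqrt{T{\left(J \right)} - 3774} = \sqrt{\left(-8 + 5 \left(-45\right)\right) - 3774} = \sqrt{\left(-8 - 225\right) - 3774} = \sqrt{-233 - 3774} = \sqrt{-4007} = i \sqrt{4007}$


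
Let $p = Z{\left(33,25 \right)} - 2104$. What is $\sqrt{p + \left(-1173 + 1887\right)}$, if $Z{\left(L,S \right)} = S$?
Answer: $i \sqrt{1365} \approx 36.946 i$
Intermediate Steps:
$p = -2079$ ($p = 25 - 2104 = -2079$)
$\sqrt{p + \left(-1173 + 1887\right)} = \sqrt{-2079 + \left(-1173 + 1887\right)} = \sqrt{-2079 + 714} = \sqrt{-1365} = i \sqrt{1365}$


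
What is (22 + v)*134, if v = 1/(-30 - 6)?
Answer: 52997/18 ≈ 2944.3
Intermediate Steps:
v = -1/36 (v = 1/(-36) = -1/36 ≈ -0.027778)
(22 + v)*134 = (22 - 1/36)*134 = (791/36)*134 = 52997/18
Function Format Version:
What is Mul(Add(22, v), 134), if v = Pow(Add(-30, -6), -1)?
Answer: Rational(52997, 18) ≈ 2944.3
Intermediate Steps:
v = Rational(-1, 36) (v = Pow(-36, -1) = Rational(-1, 36) ≈ -0.027778)
Mul(Add(22, v), 134) = Mul(Add(22, Rational(-1, 36)), 134) = Mul(Rational(791, 36), 134) = Rational(52997, 18)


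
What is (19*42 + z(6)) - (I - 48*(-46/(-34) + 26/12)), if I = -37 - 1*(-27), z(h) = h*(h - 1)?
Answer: 17118/17 ≈ 1006.9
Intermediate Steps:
z(h) = h*(-1 + h)
I = -10 (I = -37 + 27 = -10)
(19*42 + z(6)) - (I - 48*(-46/(-34) + 26/12)) = (19*42 + 6*(-1 + 6)) - (-10 - 48*(-46/(-34) + 26/12)) = (798 + 6*5) - (-10 - 48*(-46*(-1/34) + 26*(1/12))) = (798 + 30) - (-10 - 48*(23/17 + 13/6)) = 828 - (-10 - 48*359/102) = 828 - (-10 - 2872/17) = 828 - 1*(-3042/17) = 828 + 3042/17 = 17118/17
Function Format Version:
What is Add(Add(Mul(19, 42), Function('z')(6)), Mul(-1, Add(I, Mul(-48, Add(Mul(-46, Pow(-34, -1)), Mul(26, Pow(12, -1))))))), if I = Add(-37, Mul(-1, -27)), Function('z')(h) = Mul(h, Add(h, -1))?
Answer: Rational(17118, 17) ≈ 1006.9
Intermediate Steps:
Function('z')(h) = Mul(h, Add(-1, h))
I = -10 (I = Add(-37, 27) = -10)
Add(Add(Mul(19, 42), Function('z')(6)), Mul(-1, Add(I, Mul(-48, Add(Mul(-46, Pow(-34, -1)), Mul(26, Pow(12, -1))))))) = Add(Add(Mul(19, 42), Mul(6, Add(-1, 6))), Mul(-1, Add(-10, Mul(-48, Add(Mul(-46, Pow(-34, -1)), Mul(26, Pow(12, -1))))))) = Add(Add(798, Mul(6, 5)), Mul(-1, Add(-10, Mul(-48, Add(Mul(-46, Rational(-1, 34)), Mul(26, Rational(1, 12))))))) = Add(Add(798, 30), Mul(-1, Add(-10, Mul(-48, Add(Rational(23, 17), Rational(13, 6)))))) = Add(828, Mul(-1, Add(-10, Mul(-48, Rational(359, 102))))) = Add(828, Mul(-1, Add(-10, Rational(-2872, 17)))) = Add(828, Mul(-1, Rational(-3042, 17))) = Add(828, Rational(3042, 17)) = Rational(17118, 17)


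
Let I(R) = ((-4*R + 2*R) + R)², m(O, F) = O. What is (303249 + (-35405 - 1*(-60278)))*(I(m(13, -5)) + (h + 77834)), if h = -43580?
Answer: 11294943606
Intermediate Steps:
I(R) = R² (I(R) = (-2*R + R)² = (-R)² = R²)
(303249 + (-35405 - 1*(-60278)))*(I(m(13, -5)) + (h + 77834)) = (303249 + (-35405 - 1*(-60278)))*(13² + (-43580 + 77834)) = (303249 + (-35405 + 60278))*(169 + 34254) = (303249 + 24873)*34423 = 328122*34423 = 11294943606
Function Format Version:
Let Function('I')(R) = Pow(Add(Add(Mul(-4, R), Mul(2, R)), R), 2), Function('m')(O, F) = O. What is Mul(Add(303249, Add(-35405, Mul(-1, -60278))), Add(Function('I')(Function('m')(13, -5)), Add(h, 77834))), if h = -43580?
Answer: 11294943606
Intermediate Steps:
Function('I')(R) = Pow(R, 2) (Function('I')(R) = Pow(Add(Mul(-2, R), R), 2) = Pow(Mul(-1, R), 2) = Pow(R, 2))
Mul(Add(303249, Add(-35405, Mul(-1, -60278))), Add(Function('I')(Function('m')(13, -5)), Add(h, 77834))) = Mul(Add(303249, Add(-35405, Mul(-1, -60278))), Add(Pow(13, 2), Add(-43580, 77834))) = Mul(Add(303249, Add(-35405, 60278)), Add(169, 34254)) = Mul(Add(303249, 24873), 34423) = Mul(328122, 34423) = 11294943606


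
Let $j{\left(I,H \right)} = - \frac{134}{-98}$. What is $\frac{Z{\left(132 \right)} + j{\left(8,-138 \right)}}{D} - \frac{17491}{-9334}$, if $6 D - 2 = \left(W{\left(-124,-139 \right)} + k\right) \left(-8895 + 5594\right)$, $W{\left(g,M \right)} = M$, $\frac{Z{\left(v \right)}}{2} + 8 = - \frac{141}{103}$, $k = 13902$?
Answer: $\frac{1336859715383191}{713408799229126} \approx 1.8739$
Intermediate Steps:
$j{\left(I,H \right)} = \frac{67}{49}$ ($j{\left(I,H \right)} = \left(-134\right) \left(- \frac{1}{98}\right) = \frac{67}{49}$)
$Z{\left(v \right)} = - \frac{1930}{103}$ ($Z{\left(v \right)} = -16 + 2 \left(- \frac{141}{103}\right) = -16 - \frac{282}{103} = - \frac{1930}{103}$)
$D = - \frac{15143887}{2}$ ($D = \frac{1}{3} + \frac{\left(-139 + 13902\right) \left(-8895 + 5594\right)}{6} = \frac{1}{3} + \frac{13763 \left(-3301\right)}{6} = \frac{1}{3} + \frac{1}{6} \left(-45431663\right) = \frac{1}{3} - \frac{45431663}{6} = - \frac{15143887}{2} \approx -7.5719 \cdot 10^{6}$)
$\frac{Z{\left(132 \right)} + j{\left(8,-138 \right)}}{D} - \frac{17491}{-9334} = \frac{- \frac{1930}{103} + \frac{67}{49}}{- \frac{15143887}{2}} - \frac{17491}{-9334} = \left(- \frac{87669}{5047}\right) \left(- \frac{2}{15143887}\right) - - \frac{17491}{9334} = \frac{175338}{76431197689} + \frac{17491}{9334} = \frac{1336859715383191}{713408799229126}$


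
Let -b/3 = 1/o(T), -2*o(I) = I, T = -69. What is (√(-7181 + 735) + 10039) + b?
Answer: 230895/23 + I*√6446 ≈ 10039.0 + 80.287*I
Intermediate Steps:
o(I) = -I/2
b = -2/23 (b = -3/((-½*(-69))) = -3/69/2 = -3*2/69 = -2/23 ≈ -0.086957)
(√(-7181 + 735) + 10039) + b = (√(-7181 + 735) + 10039) - 2/23 = (√(-6446) + 10039) - 2/23 = (I*√6446 + 10039) - 2/23 = (10039 + I*√6446) - 2/23 = 230895/23 + I*√6446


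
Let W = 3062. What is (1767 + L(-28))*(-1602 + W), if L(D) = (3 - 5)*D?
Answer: 2661580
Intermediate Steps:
L(D) = -2*D
(1767 + L(-28))*(-1602 + W) = (1767 - 2*(-28))*(-1602 + 3062) = (1767 + 56)*1460 = 1823*1460 = 2661580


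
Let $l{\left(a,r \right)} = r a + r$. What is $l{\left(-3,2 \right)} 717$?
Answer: $-2868$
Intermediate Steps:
$l{\left(a,r \right)} = r + a r$ ($l{\left(a,r \right)} = a r + r = r + a r$)
$l{\left(-3,2 \right)} 717 = 2 \left(1 - 3\right) 717 = 2 \left(-2\right) 717 = \left(-4\right) 717 = -2868$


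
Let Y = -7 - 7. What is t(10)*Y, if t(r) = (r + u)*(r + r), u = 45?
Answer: -15400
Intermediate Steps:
t(r) = 2*r*(45 + r) (t(r) = (r + 45)*(r + r) = (45 + r)*(2*r) = 2*r*(45 + r))
Y = -14
t(10)*Y = (2*10*(45 + 10))*(-14) = (2*10*55)*(-14) = 1100*(-14) = -15400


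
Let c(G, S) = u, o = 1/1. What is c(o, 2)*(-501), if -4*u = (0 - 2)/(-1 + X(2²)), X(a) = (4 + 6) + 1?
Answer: -501/20 ≈ -25.050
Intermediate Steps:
o = 1 (o = 1*1 = 1)
X(a) = 11 (X(a) = 10 + 1 = 11)
u = 1/20 (u = -(0 - 2)/(4*(-1 + 11)) = -(-1)/(2*10) = -¼*(-⅕) = 1/20 ≈ 0.050000)
c(G, S) = 1/20
c(o, 2)*(-501) = (1/20)*(-501) = -501/20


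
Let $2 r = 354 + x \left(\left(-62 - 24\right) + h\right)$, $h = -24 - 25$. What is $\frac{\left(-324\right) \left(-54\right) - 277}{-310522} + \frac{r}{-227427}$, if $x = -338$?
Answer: $- \frac{3685195779}{23540362298} \approx -0.15655$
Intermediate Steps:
$h = -49$ ($h = -24 - 25 = -49$)
$r = 22992$ ($r = \frac{354 - 338 \left(\left(-62 - 24\right) - 49\right)}{2} = \frac{354 - 338 \left(-86 - 49\right)}{2} = \frac{354 - -45630}{2} = \frac{354 + 45630}{2} = \frac{1}{2} \cdot 45984 = 22992$)
$\frac{\left(-324\right) \left(-54\right) - 277}{-310522} + \frac{r}{-227427} = \frac{\left(-324\right) \left(-54\right) - 277}{-310522} + \frac{22992}{-227427} = \left(17496 - 277\right) \left(- \frac{1}{310522}\right) + 22992 \left(- \frac{1}{227427}\right) = 17219 \left(- \frac{1}{310522}\right) - \frac{7664}{75809} = - \frac{17219}{310522} - \frac{7664}{75809} = - \frac{3685195779}{23540362298}$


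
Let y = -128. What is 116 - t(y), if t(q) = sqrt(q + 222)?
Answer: 116 - sqrt(94) ≈ 106.30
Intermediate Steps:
t(q) = sqrt(222 + q)
116 - t(y) = 116 - sqrt(222 - 128) = 116 - sqrt(94)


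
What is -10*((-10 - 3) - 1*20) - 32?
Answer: 298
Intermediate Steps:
-10*((-10 - 3) - 1*20) - 32 = -10*(-13 - 20) - 32 = -10*(-33) - 32 = 330 - 32 = 298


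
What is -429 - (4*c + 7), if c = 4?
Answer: -452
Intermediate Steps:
-429 - (4*c + 7) = -429 - (4*4 + 7) = -429 - (16 + 7) = -429 - 1*23 = -429 - 23 = -452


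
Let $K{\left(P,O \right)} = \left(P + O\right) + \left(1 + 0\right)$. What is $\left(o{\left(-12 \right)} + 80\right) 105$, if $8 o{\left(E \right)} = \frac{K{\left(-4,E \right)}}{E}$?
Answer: $\frac{269325}{32} \approx 8416.4$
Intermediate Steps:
$K{\left(P,O \right)} = 1 + O + P$ ($K{\left(P,O \right)} = \left(O + P\right) + 1 = 1 + O + P$)
$o{\left(E \right)} = \frac{-3 + E}{8 E}$ ($o{\left(E \right)} = \frac{\left(1 + E - 4\right) \frac{1}{E}}{8} = \frac{\left(-3 + E\right) \frac{1}{E}}{8} = \frac{\frac{1}{E} \left(-3 + E\right)}{8} = \frac{-3 + E}{8 E}$)
$\left(o{\left(-12 \right)} + 80\right) 105 = \left(\frac{-3 - 12}{8 \left(-12\right)} + 80\right) 105 = \left(\frac{1}{8} \left(- \frac{1}{12}\right) \left(-15\right) + 80\right) 105 = \left(\frac{5}{32} + 80\right) 105 = \frac{2565}{32} \cdot 105 = \frac{269325}{32}$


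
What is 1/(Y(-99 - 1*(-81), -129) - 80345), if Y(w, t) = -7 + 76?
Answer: -1/80276 ≈ -1.2457e-5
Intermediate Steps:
Y(w, t) = 69
1/(Y(-99 - 1*(-81), -129) - 80345) = 1/(69 - 80345) = 1/(-80276) = -1/80276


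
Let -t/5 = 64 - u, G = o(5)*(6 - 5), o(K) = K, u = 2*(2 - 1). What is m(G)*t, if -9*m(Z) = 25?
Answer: 7750/9 ≈ 861.11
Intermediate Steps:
u = 2 (u = 2*1 = 2)
G = 5 (G = 5*(6 - 5) = 5*1 = 5)
m(Z) = -25/9 (m(Z) = -1/9*25 = -25/9)
t = -310 (t = -5*(64 - 1*2) = -5*(64 - 2) = -5*62 = -310)
m(G)*t = -25/9*(-310) = 7750/9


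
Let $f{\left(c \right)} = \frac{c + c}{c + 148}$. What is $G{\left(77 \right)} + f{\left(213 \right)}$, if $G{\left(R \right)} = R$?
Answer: $\frac{28223}{361} \approx 78.18$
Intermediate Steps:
$f{\left(c \right)} = \frac{2 c}{148 + c}$
$G{\left(77 \right)} + f{\left(213 \right)} = 77 + 2 \cdot 213 \frac{1}{148 + 213} = 77 + 2 \cdot 213 \cdot \frac{1}{361} = 77 + \frac{426}{361} = \frac{28223}{361}$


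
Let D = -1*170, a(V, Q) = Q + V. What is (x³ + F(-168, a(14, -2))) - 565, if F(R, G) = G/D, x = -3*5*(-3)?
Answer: 7697594/85 ≈ 90560.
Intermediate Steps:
D = -170
x = 45 (x = -15*(-3) = 45)
F(R, G) = -G/170 (F(R, G) = G/(-170) = -G/170)
(x³ + F(-168, a(14, -2))) - 565 = (45³ - (-2 + 14)/170) - 565 = (91125 - 1/170*12) - 565 = (91125 - 6/85) - 565 = 7745619/85 - 565 = 7697594/85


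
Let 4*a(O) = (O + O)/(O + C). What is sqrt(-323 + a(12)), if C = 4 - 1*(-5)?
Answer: 3*I*sqrt(1757)/7 ≈ 17.964*I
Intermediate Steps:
C = 9 (C = 4 + 5 = 9)
a(O) = O/(2*(9 + O)) (a(O) = ((O + O)/(O + 9))/4 = ((2*O)/(9 + O))/4 = (2*O/(9 + O))/4 = O/(2*(9 + O)))
sqrt(-323 + a(12)) = sqrt(-323 + (1/2)*12/(9 + 12)) = sqrt(-323 + (1/2)*12/21) = sqrt(-323 + (1/2)*12*(1/21)) = sqrt(-323 + 2/7) = sqrt(-2259/7) = 3*I*sqrt(1757)/7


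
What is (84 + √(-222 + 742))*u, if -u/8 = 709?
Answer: -476448 - 11344*√130 ≈ -6.0579e+5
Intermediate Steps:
u = -5672 (u = -8*709 = -5672)
(84 + √(-222 + 742))*u = (84 + √(-222 + 742))*(-5672) = (84 + √520)*(-5672) = (84 + 2*√130)*(-5672) = -476448 - 11344*√130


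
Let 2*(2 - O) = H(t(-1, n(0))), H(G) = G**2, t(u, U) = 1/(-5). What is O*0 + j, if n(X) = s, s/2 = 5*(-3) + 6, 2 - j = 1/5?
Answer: 9/5 ≈ 1.8000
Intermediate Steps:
j = 9/5 (j = 2 - 1/5 = 9/5 ≈ 1.8000)
s = -18 (s = 2*(5*(-3) + 6) = 2*(-15 + 6) = 2*(-9) = -18)
n(X) = -18
t(u, U) = -1/5
O = 99/50 (O = 2 - (-1/5)**2/2 = 2 - 1/2*1/25 = 2 - 1/50 = 99/50 ≈ 1.9800)
O*0 + j = (99/50)*0 + 9/5 = 0 + 9/5 = 9/5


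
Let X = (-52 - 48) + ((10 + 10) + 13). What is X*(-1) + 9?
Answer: 76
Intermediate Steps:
X = -67 (X = -100 + (20 + 13) = -100 + 33 = -67)
X*(-1) + 9 = -67*(-1) + 9 = 67 + 9 = 76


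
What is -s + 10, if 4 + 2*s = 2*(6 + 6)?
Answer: 0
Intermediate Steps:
s = 10 (s = -2 + (2*(6 + 6))/2 = -2 + (2*12)/2 = -2 + (½)*24 = -2 + 12 = 10)
-s + 10 = -1*10 + 10 = -10 + 10 = 0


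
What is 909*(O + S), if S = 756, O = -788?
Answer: -29088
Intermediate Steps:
909*(O + S) = 909*(-788 + 756) = 909*(-32) = -29088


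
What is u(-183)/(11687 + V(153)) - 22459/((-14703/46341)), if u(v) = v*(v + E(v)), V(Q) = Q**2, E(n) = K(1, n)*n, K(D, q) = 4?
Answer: 12176471423553/172005496 ≈ 70791.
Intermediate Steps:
E(n) = 4*n
u(v) = 5*v**2 (u(v) = v*(v + 4*v) = v*(5*v) = 5*v**2)
u(-183)/(11687 + V(153)) - 22459/((-14703/46341)) = (5*(-183)**2)/(11687 + 153**2) - 22459/((-14703/46341)) = (5*33489)/(11687 + 23409) - 22459/((-14703*1/46341)) = 167445/35096 - 22459/(-4901/15447) = 167445*(1/35096) - 22459*(-15447/4901) = 167445/35096 + 346924173/4901 = 12176471423553/172005496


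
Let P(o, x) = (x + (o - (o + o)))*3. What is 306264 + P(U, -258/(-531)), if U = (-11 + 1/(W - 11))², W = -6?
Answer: 5215876430/17051 ≈ 3.0590e+5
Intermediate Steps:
U = 35344/289 (U = (-11 + 1/(-6 - 11))² = (-11 + 1/(-17))² = (-11 - 1/17)² = (-188/17)² = 35344/289 ≈ 122.30)
P(o, x) = -3*o + 3*x (P(o, x) = (x + (o - 2*o))*3 = (x - o)*3 = -3*o + 3*x)
306264 + P(U, -258/(-531)) = 306264 + (-3*35344/289 + 3*(-258/(-531))) = 306264 + (-106032/289 + 3*(-258*(-1/531))) = 306264 + (-106032/289 + 3*(86/177)) = 306264 + (-106032/289 + 86/59) = 306264 - 6231034/17051 = 5215876430/17051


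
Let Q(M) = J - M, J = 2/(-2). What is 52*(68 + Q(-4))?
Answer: 3692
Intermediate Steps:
J = -1 (J = 2*(-½) = -1)
Q(M) = -1 - M
52*(68 + Q(-4)) = 52*(68 + (-1 - 1*(-4))) = 52*(68 + (-1 + 4)) = 52*(68 + 3) = 52*71 = 3692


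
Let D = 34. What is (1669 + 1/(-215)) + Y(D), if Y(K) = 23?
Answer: 363779/215 ≈ 1692.0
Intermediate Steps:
(1669 + 1/(-215)) + Y(D) = (1669 + 1/(-215)) + 23 = (1669 - 1/215) + 23 = 358834/215 + 23 = 363779/215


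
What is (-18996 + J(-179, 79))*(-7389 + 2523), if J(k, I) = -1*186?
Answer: 93339612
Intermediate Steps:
J(k, I) = -186
(-18996 + J(-179, 79))*(-7389 + 2523) = (-18996 - 186)*(-7389 + 2523) = -19182*(-4866) = 93339612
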